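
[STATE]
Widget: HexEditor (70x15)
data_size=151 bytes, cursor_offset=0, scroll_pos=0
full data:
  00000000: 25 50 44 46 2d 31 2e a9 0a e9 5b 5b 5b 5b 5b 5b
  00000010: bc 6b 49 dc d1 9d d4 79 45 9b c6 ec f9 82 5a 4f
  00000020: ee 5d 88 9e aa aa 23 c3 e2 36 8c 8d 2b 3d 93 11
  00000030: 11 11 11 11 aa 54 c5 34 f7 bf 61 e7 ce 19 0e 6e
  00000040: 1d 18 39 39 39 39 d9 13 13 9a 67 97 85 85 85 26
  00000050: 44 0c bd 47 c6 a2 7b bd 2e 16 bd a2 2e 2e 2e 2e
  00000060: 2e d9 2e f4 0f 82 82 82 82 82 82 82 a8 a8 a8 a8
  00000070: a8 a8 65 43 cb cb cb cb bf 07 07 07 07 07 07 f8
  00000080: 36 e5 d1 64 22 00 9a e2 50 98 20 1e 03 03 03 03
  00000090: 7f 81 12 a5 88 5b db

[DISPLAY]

00000000  25 50 44 46 2d 31 2e a9  0a e9 5b 5b 5b 5b 5b 5b  |%PDF-1...
00000010  bc 6b 49 dc d1 9d d4 79  45 9b c6 ec f9 82 5a 4f  |.kI....yE
00000020  ee 5d 88 9e aa aa 23 c3  e2 36 8c 8d 2b 3d 93 11  |.]....#..
00000030  11 11 11 11 aa 54 c5 34  f7 bf 61 e7 ce 19 0e 6e  |.....T.4.
00000040  1d 18 39 39 39 39 d9 13  13 9a 67 97 85 85 85 26  |..9999...
00000050  44 0c bd 47 c6 a2 7b bd  2e 16 bd a2 2e 2e 2e 2e  |D..G..{..
00000060  2e d9 2e f4 0f 82 82 82  82 82 82 82 a8 a8 a8 a8  |.........
00000070  a8 a8 65 43 cb cb cb cb  bf 07 07 07 07 07 07 f8  |..eC.....
00000080  36 e5 d1 64 22 00 9a e2  50 98 20 1e 03 03 03 03  |6..d"...P
00000090  7f 81 12 a5 88 5b db                              |.....[.  
                                                                      
                                                                      
                                                                      
                                                                      
                                                                      


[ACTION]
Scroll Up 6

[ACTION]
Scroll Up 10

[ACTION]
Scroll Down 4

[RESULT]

00000040  1d 18 39 39 39 39 d9 13  13 9a 67 97 85 85 85 26  |..9999...
00000050  44 0c bd 47 c6 a2 7b bd  2e 16 bd a2 2e 2e 2e 2e  |D..G..{..
00000060  2e d9 2e f4 0f 82 82 82  82 82 82 82 a8 a8 a8 a8  |.........
00000070  a8 a8 65 43 cb cb cb cb  bf 07 07 07 07 07 07 f8  |..eC.....
00000080  36 e5 d1 64 22 00 9a e2  50 98 20 1e 03 03 03 03  |6..d"...P
00000090  7f 81 12 a5 88 5b db                              |.....[.  
                                                                      
                                                                      
                                                                      
                                                                      
                                                                      
                                                                      
                                                                      
                                                                      
                                                                      


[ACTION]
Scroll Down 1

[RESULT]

00000050  44 0c bd 47 c6 a2 7b bd  2e 16 bd a2 2e 2e 2e 2e  |D..G..{..
00000060  2e d9 2e f4 0f 82 82 82  82 82 82 82 a8 a8 a8 a8  |.........
00000070  a8 a8 65 43 cb cb cb cb  bf 07 07 07 07 07 07 f8  |..eC.....
00000080  36 e5 d1 64 22 00 9a e2  50 98 20 1e 03 03 03 03  |6..d"...P
00000090  7f 81 12 a5 88 5b db                              |.....[.  
                                                                      
                                                                      
                                                                      
                                                                      
                                                                      
                                                                      
                                                                      
                                                                      
                                                                      
                                                                      


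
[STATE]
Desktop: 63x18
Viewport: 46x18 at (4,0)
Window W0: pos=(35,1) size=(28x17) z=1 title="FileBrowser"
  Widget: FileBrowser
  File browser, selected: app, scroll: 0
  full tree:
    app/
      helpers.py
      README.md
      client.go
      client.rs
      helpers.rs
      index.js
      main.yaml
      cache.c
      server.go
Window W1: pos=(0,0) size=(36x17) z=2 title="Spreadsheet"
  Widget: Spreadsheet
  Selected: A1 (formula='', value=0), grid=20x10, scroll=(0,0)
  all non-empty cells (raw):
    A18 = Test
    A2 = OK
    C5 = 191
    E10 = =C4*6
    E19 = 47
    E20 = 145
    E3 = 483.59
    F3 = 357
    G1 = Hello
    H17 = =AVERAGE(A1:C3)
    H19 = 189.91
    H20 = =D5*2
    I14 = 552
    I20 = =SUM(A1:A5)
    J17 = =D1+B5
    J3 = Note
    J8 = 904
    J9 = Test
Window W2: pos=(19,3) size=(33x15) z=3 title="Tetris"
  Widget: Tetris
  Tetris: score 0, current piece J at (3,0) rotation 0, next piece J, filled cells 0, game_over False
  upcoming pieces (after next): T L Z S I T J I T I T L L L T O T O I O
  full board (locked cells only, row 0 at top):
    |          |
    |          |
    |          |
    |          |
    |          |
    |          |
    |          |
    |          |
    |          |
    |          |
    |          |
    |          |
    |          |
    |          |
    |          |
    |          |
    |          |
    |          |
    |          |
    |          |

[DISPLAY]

━━━━━━━━━━━━━━━━━━━━━━━━━━━━━━━┓              
readsheet                      ┃━━━━━━━━━━━━━━
───────────────────────────────┨ FileBrowser  
               ┏━━━━━━━━━━━━━━━━━━━━━━━━━━━━━━
    A       B  ┃ Tetris                       
---------------┠──────────────────────────────
      [0]      ┃          │Next:              
 OK            ┃          │█                  
        0      ┃          │███                
        0      ┃          │                   
        0      ┃          │                   
        0      ┃          │                   
        0      ┃          │Score:             
        0      ┃          │0                  
        0      ┃          │                   
        0      ┃          │                   
━━━━━━━━━━━━━━━┃          │                   
               ┗━━━━━━━━━━━━━━━━━━━━━━━━━━━━━━


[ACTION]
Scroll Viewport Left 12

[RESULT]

┏━━━━━━━━━━━━━━━━━━━━━━━━━━━━━━━━━━┓          
┃ Spreadsheet                      ┃━━━━━━━━━━
┠──────────────────────────────────┨ FileBrows
┃A1:               ┏━━━━━━━━━━━━━━━━━━━━━━━━━━
┃       A       B  ┃ Tetris                   
┃------------------┠──────────────────────────
┃  1      [0]      ┃          │Next:          
┃  2 OK            ┃          │█              
┃  3        0      ┃          │███            
┃  4        0      ┃          │               
┃  5        0      ┃          │               
┃  6        0      ┃          │               
┃  7        0      ┃          │Score:         
┃  8        0      ┃          │0              
┃  9        0      ┃          │               
┃ 10        0      ┃          │               
┗━━━━━━━━━━━━━━━━━━┃          │               
                   ┗━━━━━━━━━━━━━━━━━━━━━━━━━━


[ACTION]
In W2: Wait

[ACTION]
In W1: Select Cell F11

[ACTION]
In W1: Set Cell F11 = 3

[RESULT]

┏━━━━━━━━━━━━━━━━━━━━━━━━━━━━━━━━━━┓          
┃ Spreadsheet                      ┃━━━━━━━━━━
┠──────────────────────────────────┨ FileBrows
┃F11: 3            ┏━━━━━━━━━━━━━━━━━━━━━━━━━━
┃       A       B  ┃ Tetris                   
┃------------------┠──────────────────────────
┃  1        0      ┃          │Next:          
┃  2 OK            ┃          │█              
┃  3        0      ┃          │███            
┃  4        0      ┃          │               
┃  5        0      ┃          │               
┃  6        0      ┃          │               
┃  7        0      ┃          │Score:         
┃  8        0      ┃          │0              
┃  9        0      ┃          │               
┃ 10        0      ┃          │               
┗━━━━━━━━━━━━━━━━━━┃          │               
                   ┗━━━━━━━━━━━━━━━━━━━━━━━━━━


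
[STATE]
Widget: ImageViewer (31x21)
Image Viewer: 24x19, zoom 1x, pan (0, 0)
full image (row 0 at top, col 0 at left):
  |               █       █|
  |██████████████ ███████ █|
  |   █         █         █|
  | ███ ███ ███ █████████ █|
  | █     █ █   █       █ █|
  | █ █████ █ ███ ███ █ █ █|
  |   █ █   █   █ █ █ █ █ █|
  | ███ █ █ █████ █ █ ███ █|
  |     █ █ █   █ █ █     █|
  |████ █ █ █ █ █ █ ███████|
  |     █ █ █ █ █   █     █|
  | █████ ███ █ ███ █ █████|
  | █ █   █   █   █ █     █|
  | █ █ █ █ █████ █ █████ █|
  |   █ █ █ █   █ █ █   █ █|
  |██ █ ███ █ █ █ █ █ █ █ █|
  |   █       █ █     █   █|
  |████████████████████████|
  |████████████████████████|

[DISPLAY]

               █       █       
██████████████ ███████ █       
   █         █         █       
 ███ ███ ███ █████████ █       
 █     █ █   █       █ █       
 █ █████ █ ███ ███ █ █ █       
   █ █   █   █ █ █ █ █ █       
 ███ █ █ █████ █ █ ███ █       
     █ █ █   █ █ █     █       
████ █ █ █ █ █ █ ███████       
     █ █ █ █ █   █     █       
 █████ ███ █ ███ █ █████       
 █ █   █   █   █ █     █       
 █ █ █ █ █████ █ █████ █       
   █ █ █ █   █ █ █   █ █       
██ █ ███ █ █ █ █ █ █ █ █       
   █       █ █     █   █       
████████████████████████       
████████████████████████       
                               
                               


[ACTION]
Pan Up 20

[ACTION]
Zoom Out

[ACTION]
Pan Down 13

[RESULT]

 █ █ █ █ █████ █ █████ █       
   █ █ █ █   █ █ █   █ █       
██ █ ███ █ █ █ █ █ █ █ █       
   █       █ █     █   █       
████████████████████████       
████████████████████████       
                               
                               
                               
                               
                               
                               
                               
                               
                               
                               
                               
                               
                               
                               
                               


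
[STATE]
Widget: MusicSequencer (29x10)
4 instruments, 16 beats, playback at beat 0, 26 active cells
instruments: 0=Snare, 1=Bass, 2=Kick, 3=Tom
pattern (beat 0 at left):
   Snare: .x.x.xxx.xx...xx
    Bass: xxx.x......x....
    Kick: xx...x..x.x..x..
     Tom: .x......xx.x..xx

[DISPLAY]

      ▼123456789012345       
 Snare·█·█·███·██···██       
  Bass███·█······█····       
  Kick██···█··█·█··█··       
   Tom·█······██·█··██       
                             
                             
                             
                             
                             


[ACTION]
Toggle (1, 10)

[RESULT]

      ▼123456789012345       
 Snare·█·█·███·██···██       
  Bass███·█·····██····       
  Kick██···█··█·█··█··       
   Tom·█······██·█··██       
                             
                             
                             
                             
                             


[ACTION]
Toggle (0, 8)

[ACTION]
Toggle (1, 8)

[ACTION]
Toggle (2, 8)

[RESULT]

      ▼123456789012345       
 Snare·█·█·██████···██       
  Bass███·█···█·██····       
  Kick██···█····█··█··       
   Tom·█······██·█··██       
                             
                             
                             
                             
                             


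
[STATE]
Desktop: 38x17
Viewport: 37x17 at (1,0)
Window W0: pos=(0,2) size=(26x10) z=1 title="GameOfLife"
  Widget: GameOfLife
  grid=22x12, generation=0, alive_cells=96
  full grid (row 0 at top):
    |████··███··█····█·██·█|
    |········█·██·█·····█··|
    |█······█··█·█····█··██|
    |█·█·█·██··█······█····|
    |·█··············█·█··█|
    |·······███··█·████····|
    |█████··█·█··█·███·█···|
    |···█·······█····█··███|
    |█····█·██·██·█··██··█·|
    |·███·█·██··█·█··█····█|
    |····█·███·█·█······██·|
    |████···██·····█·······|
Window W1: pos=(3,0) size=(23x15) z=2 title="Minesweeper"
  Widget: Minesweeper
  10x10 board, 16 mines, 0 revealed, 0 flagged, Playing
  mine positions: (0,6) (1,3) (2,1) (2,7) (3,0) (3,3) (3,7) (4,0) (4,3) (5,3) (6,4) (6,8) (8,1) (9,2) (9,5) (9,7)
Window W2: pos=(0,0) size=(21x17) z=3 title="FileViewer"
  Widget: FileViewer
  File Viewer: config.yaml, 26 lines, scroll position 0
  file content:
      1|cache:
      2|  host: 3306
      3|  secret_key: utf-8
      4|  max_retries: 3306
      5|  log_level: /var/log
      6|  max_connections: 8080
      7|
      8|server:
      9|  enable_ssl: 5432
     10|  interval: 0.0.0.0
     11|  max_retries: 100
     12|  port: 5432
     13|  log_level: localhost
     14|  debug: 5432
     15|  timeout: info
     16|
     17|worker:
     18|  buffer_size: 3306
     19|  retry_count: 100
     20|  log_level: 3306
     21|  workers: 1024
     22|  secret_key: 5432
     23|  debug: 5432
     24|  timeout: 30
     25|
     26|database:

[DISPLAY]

━━━━━━━━━━━━━━━━━━━┓━━━━┓            
 FileViewer        ┃    ┃            
───────────────────┨────┨            
cache:            ▲┃    ┃            
  host: 3306      █┃    ┃            
  secret_key: utf-░┃    ┃            
  max_retries: 330░┃    ┃            
  log_level: /var/░┃    ┃            
  max_connections:░┃    ┃            
                  ░┃    ┃            
server:           ░┃    ┃            
  enable_ssl: 5432░┃    ┃            
  interval: 0.0.0.░┃    ┃            
  max_retries: 100░┃    ┃            
  port: 5432      ░┃━━━━┛            
  log_level: local▼┃                 
━━━━━━━━━━━━━━━━━━━┛                 


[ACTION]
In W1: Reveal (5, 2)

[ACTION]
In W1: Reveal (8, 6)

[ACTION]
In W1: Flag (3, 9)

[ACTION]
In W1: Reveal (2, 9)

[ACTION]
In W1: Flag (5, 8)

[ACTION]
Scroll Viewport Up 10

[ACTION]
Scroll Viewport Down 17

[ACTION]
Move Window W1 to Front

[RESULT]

━━┏━━━━━━━━━━━━━━━━━━━━━┓            
 F┃ Minesweeper         ┃            
──┠─────────────────────┨            
ca┃■■■■■■■1             ┃            
  ┃■■■■■■■21            ┃            
  ┃■■■■■■■■2            ┃            
  ┃■■■■■■■■2            ┃            
  ┃■■■■■■■■1            ┃            
  ┃■■2■■■■■11           ┃            
  ┃■■■■■■■■■■           ┃            
se┃■■■■■■■■■■           ┃            
  ┃■■■■■■2■■■           ┃            
  ┃■■■■■■■■■■           ┃            
  ┃                     ┃            
  ┗━━━━━━━━━━━━━━━━━━━━━┛            
  log_level: local▼┃                 
━━━━━━━━━━━━━━━━━━━┛                 


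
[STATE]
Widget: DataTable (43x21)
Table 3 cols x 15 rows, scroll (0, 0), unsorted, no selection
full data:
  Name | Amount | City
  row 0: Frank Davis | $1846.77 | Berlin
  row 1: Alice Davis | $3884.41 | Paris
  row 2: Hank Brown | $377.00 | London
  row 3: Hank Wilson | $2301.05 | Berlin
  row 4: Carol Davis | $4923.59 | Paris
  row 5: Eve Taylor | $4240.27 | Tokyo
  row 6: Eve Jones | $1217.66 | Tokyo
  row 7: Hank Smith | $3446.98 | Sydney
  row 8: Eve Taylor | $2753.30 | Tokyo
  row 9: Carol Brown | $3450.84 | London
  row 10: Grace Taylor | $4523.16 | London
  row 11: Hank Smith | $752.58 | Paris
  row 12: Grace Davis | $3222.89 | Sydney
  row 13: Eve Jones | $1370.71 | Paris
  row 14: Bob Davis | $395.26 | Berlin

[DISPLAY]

Name        │Amount  │City                 
────────────┼────────┼──────               
Frank Davis │$1846.77│Berlin               
Alice Davis │$3884.41│Paris                
Hank Brown  │$377.00 │London               
Hank Wilson │$2301.05│Berlin               
Carol Davis │$4923.59│Paris                
Eve Taylor  │$4240.27│Tokyo                
Eve Jones   │$1217.66│Tokyo                
Hank Smith  │$3446.98│Sydney               
Eve Taylor  │$2753.30│Tokyo                
Carol Brown │$3450.84│London               
Grace Taylor│$4523.16│London               
Hank Smith  │$752.58 │Paris                
Grace Davis │$3222.89│Sydney               
Eve Jones   │$1370.71│Paris                
Bob Davis   │$395.26 │Berlin               
                                           
                                           
                                           
                                           


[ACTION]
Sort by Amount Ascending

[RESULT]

Name        │Amount ▲│City                 
────────────┼────────┼──────               
Hank Brown  │$377.00 │London               
Bob Davis   │$395.26 │Berlin               
Hank Smith  │$752.58 │Paris                
Eve Jones   │$1217.66│Tokyo                
Eve Jones   │$1370.71│Paris                
Frank Davis │$1846.77│Berlin               
Hank Wilson │$2301.05│Berlin               
Eve Taylor  │$2753.30│Tokyo                
Grace Davis │$3222.89│Sydney               
Hank Smith  │$3446.98│Sydney               
Carol Brown │$3450.84│London               
Alice Davis │$3884.41│Paris                
Eve Taylor  │$4240.27│Tokyo                
Grace Taylor│$4523.16│London               
Carol Davis │$4923.59│Paris                
                                           
                                           
                                           
                                           


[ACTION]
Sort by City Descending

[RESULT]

Name        │Amount  │City ▼               
────────────┼────────┼──────               
Eve Jones   │$1217.66│Tokyo                
Eve Taylor  │$2753.30│Tokyo                
Eve Taylor  │$4240.27│Tokyo                
Grace Davis │$3222.89│Sydney               
Hank Smith  │$3446.98│Sydney               
Hank Smith  │$752.58 │Paris                
Eve Jones   │$1370.71│Paris                
Alice Davis │$3884.41│Paris                
Carol Davis │$4923.59│Paris                
Hank Brown  │$377.00 │London               
Carol Brown │$3450.84│London               
Grace Taylor│$4523.16│London               
Bob Davis   │$395.26 │Berlin               
Frank Davis │$1846.77│Berlin               
Hank Wilson │$2301.05│Berlin               
                                           
                                           
                                           
                                           


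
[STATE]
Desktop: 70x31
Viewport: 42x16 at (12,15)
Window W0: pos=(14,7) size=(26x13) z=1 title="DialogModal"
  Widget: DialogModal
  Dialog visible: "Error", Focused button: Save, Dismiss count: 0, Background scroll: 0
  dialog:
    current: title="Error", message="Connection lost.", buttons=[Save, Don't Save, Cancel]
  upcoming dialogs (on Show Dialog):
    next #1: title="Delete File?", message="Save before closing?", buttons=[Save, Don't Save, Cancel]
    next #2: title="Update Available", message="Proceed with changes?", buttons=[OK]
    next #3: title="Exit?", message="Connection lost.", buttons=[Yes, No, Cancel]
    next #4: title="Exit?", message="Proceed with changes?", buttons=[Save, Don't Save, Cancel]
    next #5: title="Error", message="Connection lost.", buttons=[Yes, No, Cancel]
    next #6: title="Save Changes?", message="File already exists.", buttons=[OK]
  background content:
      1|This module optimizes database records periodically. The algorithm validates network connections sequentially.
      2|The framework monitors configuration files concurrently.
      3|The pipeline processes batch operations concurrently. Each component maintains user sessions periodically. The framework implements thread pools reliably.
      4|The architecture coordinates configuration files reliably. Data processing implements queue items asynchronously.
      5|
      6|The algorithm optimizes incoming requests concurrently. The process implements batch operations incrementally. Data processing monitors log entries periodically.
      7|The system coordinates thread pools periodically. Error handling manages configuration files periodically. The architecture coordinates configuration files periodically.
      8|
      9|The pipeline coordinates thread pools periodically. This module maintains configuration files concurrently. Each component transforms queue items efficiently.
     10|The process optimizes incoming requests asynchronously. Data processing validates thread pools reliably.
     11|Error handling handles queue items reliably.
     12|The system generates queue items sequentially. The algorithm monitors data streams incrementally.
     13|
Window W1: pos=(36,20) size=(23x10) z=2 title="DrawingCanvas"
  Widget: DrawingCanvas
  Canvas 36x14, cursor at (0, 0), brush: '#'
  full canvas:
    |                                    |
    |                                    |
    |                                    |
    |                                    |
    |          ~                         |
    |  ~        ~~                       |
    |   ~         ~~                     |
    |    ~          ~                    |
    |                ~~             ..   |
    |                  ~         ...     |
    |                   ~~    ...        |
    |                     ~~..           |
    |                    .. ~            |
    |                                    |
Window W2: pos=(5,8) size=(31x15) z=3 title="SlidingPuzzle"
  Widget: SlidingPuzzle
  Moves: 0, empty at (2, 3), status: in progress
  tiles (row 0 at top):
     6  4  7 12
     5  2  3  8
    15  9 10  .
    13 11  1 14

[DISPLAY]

────┼────┼────┤        ┃│s ┃              
  9 │ 10 │    │        ┃┘ t┃              
────┼────┼────┤        ┃   ┃              
 11 │  1 │ 14 │        ┃tes┃              
────┴────┴────┘        ┃━━━┛              
 0                     ┃┏━━━━━━━━━━━━━━━━━
                       ┃┃ DrawingCanvas   
━━━━━━━━━━━━━━━━━━━━━━━┛┠─────────────────
                        ┃+                
                        ┃                 
                        ┃                 
                        ┃                 
                        ┃          ~      
                        ┃  ~        ~~    
                        ┗━━━━━━━━━━━━━━━━━
                                          


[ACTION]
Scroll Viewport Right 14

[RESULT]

┤        ┃│s ┃                            
│        ┃┘ t┃                            
┤        ┃   ┃                            
│        ┃tes┃                            
┘        ┃━━━┛                            
         ┃┏━━━━━━━━━━━━━━━━━━━━━┓         
         ┃┃ DrawingCanvas       ┃         
━━━━━━━━━┛┠─────────────────────┨         
          ┃+                    ┃         
          ┃                     ┃         
          ┃                     ┃         
          ┃                     ┃         
          ┃          ~          ┃         
          ┃  ~        ~~        ┃         
          ┗━━━━━━━━━━━━━━━━━━━━━┛         
                                          


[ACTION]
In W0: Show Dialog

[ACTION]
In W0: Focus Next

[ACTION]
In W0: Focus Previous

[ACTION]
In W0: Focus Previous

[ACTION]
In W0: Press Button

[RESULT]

┤        ┃es ┃                            
│        ┃s t┃                            
┤        ┃   ┃                            
│        ┃tes┃                            
┘        ┃━━━┛                            
         ┃┏━━━━━━━━━━━━━━━━━━━━━┓         
         ┃┃ DrawingCanvas       ┃         
━━━━━━━━━┛┠─────────────────────┨         
          ┃+                    ┃         
          ┃                     ┃         
          ┃                     ┃         
          ┃                     ┃         
          ┃          ~          ┃         
          ┃  ~        ~~        ┃         
          ┗━━━━━━━━━━━━━━━━━━━━━┛         
                                          


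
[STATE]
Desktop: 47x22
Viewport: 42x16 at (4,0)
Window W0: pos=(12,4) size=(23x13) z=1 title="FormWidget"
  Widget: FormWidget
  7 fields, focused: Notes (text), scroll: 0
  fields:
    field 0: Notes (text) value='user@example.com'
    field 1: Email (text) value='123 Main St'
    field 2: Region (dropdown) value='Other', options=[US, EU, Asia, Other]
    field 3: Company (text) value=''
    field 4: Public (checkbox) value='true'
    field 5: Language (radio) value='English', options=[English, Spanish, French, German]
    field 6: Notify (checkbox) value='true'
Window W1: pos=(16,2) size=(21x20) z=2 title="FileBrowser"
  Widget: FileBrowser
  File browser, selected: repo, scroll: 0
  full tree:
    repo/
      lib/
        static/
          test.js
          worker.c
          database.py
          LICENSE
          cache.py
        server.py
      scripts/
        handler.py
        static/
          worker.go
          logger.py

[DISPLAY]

                                          
                                          
            ┏━━━━━━━━━━━━━━━━━━━┓         
            ┃ FileBrowser       ┃         
        ┏━━━┠───────────────────┨         
        ┃ Fo┃> [-] repo/        ┃         
        ┠───┃    [+] lib/       ┃         
        ┃> N┃    [+] scripts/   ┃         
        ┃  E┃                   ┃         
        ┃  R┃                   ┃         
        ┃  C┃                   ┃         
        ┃  P┃                   ┃         
        ┃  L┃                   ┃         
        ┃  N┃                   ┃         
        ┃   ┃                   ┃         
        ┃   ┃                   ┃         


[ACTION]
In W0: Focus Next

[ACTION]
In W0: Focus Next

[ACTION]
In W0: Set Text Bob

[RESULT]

                                          
                                          
            ┏━━━━━━━━━━━━━━━━━━━┓         
            ┃ FileBrowser       ┃         
        ┏━━━┠───────────────────┨         
        ┃ Fo┃> [-] repo/        ┃         
        ┠───┃    [+] lib/       ┃         
        ┃  N┃    [+] scripts/   ┃         
        ┃  E┃                   ┃         
        ┃> R┃                   ┃         
        ┃  C┃                   ┃         
        ┃  P┃                   ┃         
        ┃  L┃                   ┃         
        ┃  N┃                   ┃         
        ┃   ┃                   ┃         
        ┃   ┃                   ┃         


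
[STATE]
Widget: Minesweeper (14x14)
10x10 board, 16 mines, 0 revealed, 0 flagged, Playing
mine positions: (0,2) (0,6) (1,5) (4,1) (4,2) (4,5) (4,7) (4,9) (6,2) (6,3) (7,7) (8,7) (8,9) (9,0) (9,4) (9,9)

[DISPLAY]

■■■■■■■■■■    
■■■■■■■■■■    
■■■■■■■■■■    
■■■■■■■■■■    
■■■■■■■■■■    
■■■■■■■■■■    
■■■■■■■■■■    
■■■■■■■■■■    
■■■■■■■■■■    
■■■■■■■■■■    
              
              
              
              


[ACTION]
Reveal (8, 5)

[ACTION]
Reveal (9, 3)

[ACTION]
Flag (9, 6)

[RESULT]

■■■■■■■■■■    
■■■■■■■■■■    
■■■■■■■■■■    
■■■■■■■■■■    
■■■■■■■■■■    
■■■■■■■■■■    
■■■■■■■■■■    
■■■■■■■■■■    
■■■■■1■■■■    
■■■1■■⚑■■■    
              
              
              
              


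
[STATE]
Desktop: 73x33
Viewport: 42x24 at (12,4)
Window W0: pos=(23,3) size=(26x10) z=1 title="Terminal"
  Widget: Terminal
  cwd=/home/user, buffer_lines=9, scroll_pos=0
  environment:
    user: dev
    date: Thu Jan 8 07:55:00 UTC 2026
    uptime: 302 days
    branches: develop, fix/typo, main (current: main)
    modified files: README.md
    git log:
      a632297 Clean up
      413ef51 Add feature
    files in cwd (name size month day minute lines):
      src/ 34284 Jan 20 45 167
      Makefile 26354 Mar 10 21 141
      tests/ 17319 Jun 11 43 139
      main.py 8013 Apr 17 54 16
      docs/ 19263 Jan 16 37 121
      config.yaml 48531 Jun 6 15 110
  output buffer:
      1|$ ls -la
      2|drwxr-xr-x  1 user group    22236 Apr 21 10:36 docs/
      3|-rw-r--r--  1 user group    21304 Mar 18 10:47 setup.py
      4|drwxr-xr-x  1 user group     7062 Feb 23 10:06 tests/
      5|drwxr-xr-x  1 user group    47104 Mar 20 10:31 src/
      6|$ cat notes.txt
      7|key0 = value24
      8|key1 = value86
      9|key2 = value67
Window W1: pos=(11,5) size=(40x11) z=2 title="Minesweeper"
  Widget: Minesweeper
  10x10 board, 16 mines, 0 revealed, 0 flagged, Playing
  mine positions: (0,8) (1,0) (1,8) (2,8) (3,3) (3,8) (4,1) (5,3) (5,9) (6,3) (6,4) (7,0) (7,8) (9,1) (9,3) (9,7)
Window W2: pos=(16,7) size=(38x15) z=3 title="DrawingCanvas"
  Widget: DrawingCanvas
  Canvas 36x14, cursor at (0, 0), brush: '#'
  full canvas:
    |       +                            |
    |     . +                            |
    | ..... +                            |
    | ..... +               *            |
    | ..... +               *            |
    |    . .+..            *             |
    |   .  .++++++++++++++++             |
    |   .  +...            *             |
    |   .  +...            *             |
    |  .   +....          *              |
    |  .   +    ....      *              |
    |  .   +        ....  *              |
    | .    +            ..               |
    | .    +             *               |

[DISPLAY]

           ┃ Terminal               ┃     
━━━━━━━━━━━━━━━━━━━━━━━━━━━━━━━━━━━━━━┓   
 Minesweeper                          ┃   
────┏━━━━━━━━━━━━━━━━━━━━━━━━━━━━━━━━━━━━┓
■■■■┃ DrawingCanvas                      ┃
■■■■┠────────────────────────────────────┨
■■■■┃+      +                            ┃
■■■■┃     . +                            ┃
■■■■┃ ..... +                            ┃
■■■■┃ ..... +               *            ┃
■■■■┃ ..... +               *            ┃
━━━━┃    . .+..            *             ┃
    ┃   .  .++++++++++++++++             ┃
    ┃   .  +...            *             ┃
    ┃   .  +...            *             ┃
    ┃  .   +....          *              ┃
    ┃  .   +    ....      *              ┃
    ┗━━━━━━━━━━━━━━━━━━━━━━━━━━━━━━━━━━━━┛
                                          
                                          
                                          
                                          
                                          
                                          


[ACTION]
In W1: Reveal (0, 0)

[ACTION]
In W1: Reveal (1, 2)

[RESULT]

           ┃ Terminal               ┃     
━━━━━━━━━━━━━━━━━━━━━━━━━━━━━━━━━━━━━━┓   
 Minesweeper                          ┃   
────┏━━━━━━━━━━━━━━━━━━━━━━━━━━━━━━━━━━━━┓
11  ┃ DrawingCanvas                      ┃
■1  ┠────────────────────────────────────┨
■111┃+      +                            ┃
■■■■┃     . +                            ┃
■■■■┃ ..... +                            ┃
■■■■┃ ..... +               *            ┃
■■■■┃ ..... +               *            ┃
━━━━┃    . .+..            *             ┃
    ┃   .  .++++++++++++++++             ┃
    ┃   .  +...            *             ┃
    ┃   .  +...            *             ┃
    ┃  .   +....          *              ┃
    ┃  .   +    ....      *              ┃
    ┗━━━━━━━━━━━━━━━━━━━━━━━━━━━━━━━━━━━━┛
                                          
                                          
                                          
                                          
                                          
                                          


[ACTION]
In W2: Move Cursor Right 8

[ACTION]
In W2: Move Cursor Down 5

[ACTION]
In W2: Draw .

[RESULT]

           ┃ Terminal               ┃     
━━━━━━━━━━━━━━━━━━━━━━━━━━━━━━━━━━━━━━┓   
 Minesweeper                          ┃   
────┏━━━━━━━━━━━━━━━━━━━━━━━━━━━━━━━━━━━━┓
11  ┃ DrawingCanvas                      ┃
■1  ┠────────────────────────────────────┨
■111┃       +                            ┃
■■■■┃     . +                            ┃
■■■■┃ ..... +                            ┃
■■■■┃ ..... +               *            ┃
■■■■┃ ..... +               *            ┃
━━━━┃    . .+..            *             ┃
    ┃   .  .++++++++++++++++             ┃
    ┃   .  +...            *             ┃
    ┃   .  +...            *             ┃
    ┃  .   +....          *              ┃
    ┃  .   +    ....      *              ┃
    ┗━━━━━━━━━━━━━━━━━━━━━━━━━━━━━━━━━━━━┛
                                          
                                          
                                          
                                          
                                          
                                          


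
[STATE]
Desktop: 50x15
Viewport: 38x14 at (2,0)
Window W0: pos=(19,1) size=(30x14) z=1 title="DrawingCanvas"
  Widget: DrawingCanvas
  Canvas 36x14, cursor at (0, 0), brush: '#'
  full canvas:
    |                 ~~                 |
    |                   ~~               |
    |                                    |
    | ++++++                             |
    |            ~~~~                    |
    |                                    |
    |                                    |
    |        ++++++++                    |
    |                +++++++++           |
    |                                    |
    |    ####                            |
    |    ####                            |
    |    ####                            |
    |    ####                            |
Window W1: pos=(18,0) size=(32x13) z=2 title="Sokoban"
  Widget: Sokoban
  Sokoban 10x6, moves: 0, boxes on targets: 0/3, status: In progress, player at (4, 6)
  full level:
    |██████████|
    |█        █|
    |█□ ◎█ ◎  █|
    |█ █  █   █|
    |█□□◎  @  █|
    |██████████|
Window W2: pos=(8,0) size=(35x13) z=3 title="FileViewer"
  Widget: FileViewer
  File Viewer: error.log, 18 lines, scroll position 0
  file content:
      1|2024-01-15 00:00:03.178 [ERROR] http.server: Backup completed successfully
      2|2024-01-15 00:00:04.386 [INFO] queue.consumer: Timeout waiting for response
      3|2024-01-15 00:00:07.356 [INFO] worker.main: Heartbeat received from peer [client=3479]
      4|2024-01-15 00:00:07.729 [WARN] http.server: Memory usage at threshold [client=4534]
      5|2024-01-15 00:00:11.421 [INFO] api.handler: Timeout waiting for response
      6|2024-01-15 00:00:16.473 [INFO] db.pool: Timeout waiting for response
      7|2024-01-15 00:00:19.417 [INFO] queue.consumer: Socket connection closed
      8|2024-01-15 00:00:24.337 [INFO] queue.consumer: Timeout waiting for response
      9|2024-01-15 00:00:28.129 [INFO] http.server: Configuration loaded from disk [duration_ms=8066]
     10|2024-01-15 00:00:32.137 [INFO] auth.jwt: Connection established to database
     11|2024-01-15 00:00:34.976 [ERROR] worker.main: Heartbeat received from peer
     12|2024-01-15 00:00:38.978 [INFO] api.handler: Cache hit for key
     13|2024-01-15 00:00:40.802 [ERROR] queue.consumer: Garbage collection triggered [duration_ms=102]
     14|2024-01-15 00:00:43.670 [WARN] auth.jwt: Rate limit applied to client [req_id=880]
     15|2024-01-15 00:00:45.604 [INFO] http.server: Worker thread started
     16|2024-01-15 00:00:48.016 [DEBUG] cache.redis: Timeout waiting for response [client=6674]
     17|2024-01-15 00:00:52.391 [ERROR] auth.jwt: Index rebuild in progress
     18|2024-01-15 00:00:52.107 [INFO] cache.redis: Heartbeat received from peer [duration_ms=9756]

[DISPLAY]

      ┏━━━━━━━━━━━━━━━━━━━━━━━━━━━━━━━
      ┃ FileViewer                    
      ┠───────────────────────────────
      ┃2024-01-15 00:00:03.178 [ERROR]
      ┃2024-01-15 00:00:04.386 [INFO] 
      ┃2024-01-15 00:00:07.356 [INFO] 
      ┃2024-01-15 00:00:07.729 [WARN] 
      ┃2024-01-15 00:00:11.421 [INFO] 
      ┃2024-01-15 00:00:16.473 [INFO] 
      ┃2024-01-15 00:00:19.417 [INFO] 
      ┃2024-01-15 00:00:24.337 [INFO] 
      ┃2024-01-15 00:00:28.129 [INFO] 
      ┗━━━━━━━━━━━━━━━━━━━━━━━━━━━━━━━
                 ┃                    


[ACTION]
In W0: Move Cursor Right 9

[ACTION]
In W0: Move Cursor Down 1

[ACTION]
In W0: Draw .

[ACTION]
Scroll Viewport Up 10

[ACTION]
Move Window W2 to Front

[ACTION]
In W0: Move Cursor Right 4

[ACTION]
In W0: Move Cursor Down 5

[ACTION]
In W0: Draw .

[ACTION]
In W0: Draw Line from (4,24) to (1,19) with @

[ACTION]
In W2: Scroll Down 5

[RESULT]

      ┏━━━━━━━━━━━━━━━━━━━━━━━━━━━━━━━
      ┃ FileViewer                    
      ┠───────────────────────────────
      ┃2024-01-15 00:00:16.473 [INFO] 
      ┃2024-01-15 00:00:19.417 [INFO] 
      ┃2024-01-15 00:00:24.337 [INFO] 
      ┃2024-01-15 00:00:28.129 [INFO] 
      ┃2024-01-15 00:00:32.137 [INFO] 
      ┃2024-01-15 00:00:34.976 [ERROR]
      ┃2024-01-15 00:00:38.978 [INFO] 
      ┃2024-01-15 00:00:40.802 [ERROR]
      ┃2024-01-15 00:00:43.670 [WARN] 
      ┗━━━━━━━━━━━━━━━━━━━━━━━━━━━━━━━
                 ┃                    
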